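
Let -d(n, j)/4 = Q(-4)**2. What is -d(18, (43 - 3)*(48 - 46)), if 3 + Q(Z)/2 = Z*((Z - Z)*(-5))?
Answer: 144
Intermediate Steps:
Q(Z) = -6 (Q(Z) = -6 + 2*(Z*((Z - Z)*(-5))) = -6 + 2*(Z*(0*(-5))) = -6 + 2*(Z*0) = -6 + 2*0 = -6 + 0 = -6)
d(n, j) = -144 (d(n, j) = -4*(-6)**2 = -4*36 = -144)
-d(18, (43 - 3)*(48 - 46)) = -1*(-144) = 144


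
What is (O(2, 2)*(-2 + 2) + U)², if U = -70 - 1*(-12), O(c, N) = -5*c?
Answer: 3364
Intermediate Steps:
U = -58 (U = -70 + 12 = -58)
(O(2, 2)*(-2 + 2) + U)² = ((-5*2)*(-2 + 2) - 58)² = (-10*0 - 58)² = (0 - 58)² = (-58)² = 3364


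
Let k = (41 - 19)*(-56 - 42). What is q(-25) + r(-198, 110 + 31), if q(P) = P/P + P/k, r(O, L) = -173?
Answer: -370807/2156 ≈ -171.99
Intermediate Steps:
k = -2156 (k = 22*(-98) = -2156)
q(P) = 1 - P/2156 (q(P) = P/P + P/(-2156) = 1 + P*(-1/2156) = 1 - P/2156)
q(-25) + r(-198, 110 + 31) = (1 - 1/2156*(-25)) - 173 = (1 + 25/2156) - 173 = 2181/2156 - 173 = -370807/2156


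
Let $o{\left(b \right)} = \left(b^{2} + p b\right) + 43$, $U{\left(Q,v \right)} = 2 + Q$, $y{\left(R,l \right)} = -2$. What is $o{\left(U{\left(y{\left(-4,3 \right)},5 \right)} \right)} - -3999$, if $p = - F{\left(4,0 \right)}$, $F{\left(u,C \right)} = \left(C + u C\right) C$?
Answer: $4042$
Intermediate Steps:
$F{\left(u,C \right)} = C \left(C + C u\right)$ ($F{\left(u,C \right)} = \left(C + C u\right) C = C \left(C + C u\right)$)
$p = 0$ ($p = - 0^{2} \left(1 + 4\right) = - 0 \cdot 5 = \left(-1\right) 0 = 0$)
$o{\left(b \right)} = 43 + b^{2}$ ($o{\left(b \right)} = \left(b^{2} + 0 b\right) + 43 = \left(b^{2} + 0\right) + 43 = b^{2} + 43 = 43 + b^{2}$)
$o{\left(U{\left(y{\left(-4,3 \right)},5 \right)} \right)} - -3999 = \left(43 + \left(2 - 2\right)^{2}\right) - -3999 = \left(43 + 0^{2}\right) + 3999 = \left(43 + 0\right) + 3999 = 43 + 3999 = 4042$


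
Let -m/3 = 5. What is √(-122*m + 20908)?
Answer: √22738 ≈ 150.79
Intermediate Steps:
m = -15 (m = -3*5 = -15)
√(-122*m + 20908) = √(-122*(-15) + 20908) = √(1830 + 20908) = √22738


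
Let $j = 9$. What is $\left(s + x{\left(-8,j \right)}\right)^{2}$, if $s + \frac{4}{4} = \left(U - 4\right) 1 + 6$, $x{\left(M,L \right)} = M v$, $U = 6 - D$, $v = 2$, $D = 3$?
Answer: $144$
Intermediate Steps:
$U = 3$ ($U = 6 - 3 = 3$)
$x{\left(M,L \right)} = 2 M$ ($x{\left(M,L \right)} = M 2 = 2 M$)
$s = 4$ ($s = -1 + \left(\left(3 - 4\right) 1 + 6\right) = -1 + \left(\left(-1\right) 1 + 6\right) = -1 + \left(-1 + 6\right) = -1 + 5 = 4$)
$\left(s + x{\left(-8,j \right)}\right)^{2} = \left(4 + 2 \left(-8\right)\right)^{2} = \left(4 - 16\right)^{2} = \left(-12\right)^{2} = 144$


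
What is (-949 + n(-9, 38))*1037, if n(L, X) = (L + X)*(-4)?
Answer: -1104405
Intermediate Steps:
n(L, X) = -4*L - 4*X
(-949 + n(-9, 38))*1037 = (-949 + (-4*(-9) - 4*38))*1037 = (-949 + (36 - 152))*1037 = (-949 - 116)*1037 = -1065*1037 = -1104405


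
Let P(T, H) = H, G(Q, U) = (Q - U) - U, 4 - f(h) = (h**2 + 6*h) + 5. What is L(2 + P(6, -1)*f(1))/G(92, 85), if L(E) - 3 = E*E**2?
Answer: -1003/78 ≈ -12.859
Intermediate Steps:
f(h) = -1 - h**2 - 6*h (f(h) = 4 - ((h**2 + 6*h) + 5) = 4 - (5 + h**2 + 6*h) = 4 + (-5 - h**2 - 6*h) = -1 - h**2 - 6*h)
G(Q, U) = Q - 2*U
L(E) = 3 + E**3 (L(E) = 3 + E*E**2 = 3 + E**3)
L(2 + P(6, -1)*f(1))/G(92, 85) = (3 + (2 - (-1 - 1*1**2 - 6*1))**3)/(92 - 2*85) = (3 + (2 - (-1 - 1*1 - 6))**3)/(92 - 170) = (3 + (2 - (-1 - 1 - 6))**3)/(-78) = (3 + (2 - 1*(-8))**3)*(-1/78) = (3 + (2 + 8)**3)*(-1/78) = (3 + 10**3)*(-1/78) = (3 + 1000)*(-1/78) = 1003*(-1/78) = -1003/78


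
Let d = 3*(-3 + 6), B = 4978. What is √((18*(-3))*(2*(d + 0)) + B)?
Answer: √4006 ≈ 63.293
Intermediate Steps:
d = 9 (d = 3*3 = 9)
√((18*(-3))*(2*(d + 0)) + B) = √((18*(-3))*(2*(9 + 0)) + 4978) = √(-108*9 + 4978) = √(-54*18 + 4978) = √(-972 + 4978) = √4006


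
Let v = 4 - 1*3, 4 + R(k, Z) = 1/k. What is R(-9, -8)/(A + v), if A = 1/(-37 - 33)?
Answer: -2590/621 ≈ -4.1707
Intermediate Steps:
R(k, Z) = -4 + 1/k
A = -1/70 (A = 1/(-70) = -1/70 ≈ -0.014286)
v = 1 (v = 4 - 3 = 1)
R(-9, -8)/(A + v) = (-4 + 1/(-9))/(-1/70 + 1) = (-4 - 1/9)/(69/70) = (70/69)*(-37/9) = -2590/621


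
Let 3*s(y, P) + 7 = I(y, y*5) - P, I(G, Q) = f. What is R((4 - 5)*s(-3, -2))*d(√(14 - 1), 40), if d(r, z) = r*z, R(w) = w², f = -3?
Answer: 2560*√13/9 ≈ 1025.6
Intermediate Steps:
I(G, Q) = -3
s(y, P) = -10/3 - P/3 (s(y, P) = -7/3 + (-3 - P)/3 = -7/3 + (-1 - P/3) = -10/3 - P/3)
R((4 - 5)*s(-3, -2))*d(√(14 - 1), 40) = ((4 - 5)*(-10/3 - ⅓*(-2)))²*(√(14 - 1)*40) = (-(-10/3 + ⅔))²*(√13*40) = (-1*(-8/3))²*(40*√13) = (8/3)²*(40*√13) = 64*(40*√13)/9 = 2560*√13/9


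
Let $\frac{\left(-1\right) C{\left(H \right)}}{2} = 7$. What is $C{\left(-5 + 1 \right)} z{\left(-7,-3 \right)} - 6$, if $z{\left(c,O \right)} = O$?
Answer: $36$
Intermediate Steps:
$C{\left(H \right)} = -14$ ($C{\left(H \right)} = \left(-2\right) 7 = -14$)
$C{\left(-5 + 1 \right)} z{\left(-7,-3 \right)} - 6 = \left(-14\right) \left(-3\right) - 6 = 42 - 6 = 36$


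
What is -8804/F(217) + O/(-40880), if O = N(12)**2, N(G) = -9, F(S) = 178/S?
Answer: -39049973129/3638320 ≈ -10733.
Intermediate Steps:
O = 81 (O = (-9)**2 = 81)
-8804/F(217) + O/(-40880) = -8804/(178/217) + 81/(-40880) = -8804/(178*(1/217)) + 81*(-1/40880) = -8804/178/217 - 81/40880 = -8804*217/178 - 81/40880 = -955234/89 - 81/40880 = -39049973129/3638320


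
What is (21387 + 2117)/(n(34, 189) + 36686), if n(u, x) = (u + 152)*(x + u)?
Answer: 5876/19541 ≈ 0.30070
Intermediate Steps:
n(u, x) = (152 + u)*(u + x)
(21387 + 2117)/(n(34, 189) + 36686) = (21387 + 2117)/((34² + 152*34 + 152*189 + 34*189) + 36686) = 23504/((1156 + 5168 + 28728 + 6426) + 36686) = 23504/(41478 + 36686) = 23504/78164 = 23504*(1/78164) = 5876/19541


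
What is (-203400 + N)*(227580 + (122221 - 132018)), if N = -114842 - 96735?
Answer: -90374935991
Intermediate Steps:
N = -211577
(-203400 + N)*(227580 + (122221 - 132018)) = (-203400 - 211577)*(227580 + (122221 - 132018)) = -414977*(227580 - 9797) = -414977*217783 = -90374935991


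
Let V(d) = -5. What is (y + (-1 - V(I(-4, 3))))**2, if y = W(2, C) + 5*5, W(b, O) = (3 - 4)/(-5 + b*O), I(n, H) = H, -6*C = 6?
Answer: 41616/49 ≈ 849.31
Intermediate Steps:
C = -1 (C = -1/6*6 = -1)
W(b, O) = -1/(-5 + O*b)
y = 176/7 (y = -1/(-5 - 1*2) + 5*5 = -1/(-5 - 2) + 25 = -1/(-7) + 25 = -1*(-1/7) + 25 = 1/7 + 25 = 176/7 ≈ 25.143)
(y + (-1 - V(I(-4, 3))))**2 = (176/7 + (-1 - 1*(-5)))**2 = (176/7 + (-1 + 5))**2 = (176/7 + 4)**2 = (204/7)**2 = 41616/49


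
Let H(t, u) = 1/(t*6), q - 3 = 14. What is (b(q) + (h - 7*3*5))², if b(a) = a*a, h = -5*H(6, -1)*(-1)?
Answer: 43943641/1296 ≈ 33907.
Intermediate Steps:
q = 17 (q = 3 + 14 = 17)
H(t, u) = 1/(6*t)
h = 5/36 (h = -5/(6*6)*(-1) = -5*1/36*(-1) = -5/36*(-1) = 5/36 ≈ 0.13889)
b(a) = a²
(b(q) + (h - 7*3*5))² = (17² + (5/36 - 7*3*5))² = (289 + (5/36 - 21*5))² = (289 + (5/36 - 1*105))² = (289 + (5/36 - 105))² = (289 - 3775/36)² = (6629/36)² = 43943641/1296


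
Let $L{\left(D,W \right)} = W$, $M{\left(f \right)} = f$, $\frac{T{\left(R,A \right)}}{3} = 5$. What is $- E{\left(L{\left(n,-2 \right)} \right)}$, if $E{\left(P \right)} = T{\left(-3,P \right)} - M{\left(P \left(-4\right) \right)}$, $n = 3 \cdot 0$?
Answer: $-7$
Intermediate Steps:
$T{\left(R,A \right)} = 15$ ($T{\left(R,A \right)} = 3 \cdot 5 = 15$)
$n = 0$
$E{\left(P \right)} = 15 + 4 P$ ($E{\left(P \right)} = 15 - P \left(-4\right) = 15 - - 4 P = 15 + 4 P$)
$- E{\left(L{\left(n,-2 \right)} \right)} = - (15 + 4 \left(-2\right)) = - (15 - 8) = \left(-1\right) 7 = -7$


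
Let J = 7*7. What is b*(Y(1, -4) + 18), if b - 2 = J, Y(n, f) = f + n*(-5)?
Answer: 459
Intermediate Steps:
Y(n, f) = f - 5*n
J = 49
b = 51 (b = 2 + 49 = 51)
b*(Y(1, -4) + 18) = 51*((-4 - 5*1) + 18) = 51*((-4 - 5) + 18) = 51*(-9 + 18) = 51*9 = 459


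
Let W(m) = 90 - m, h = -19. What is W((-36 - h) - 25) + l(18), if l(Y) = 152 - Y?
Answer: 266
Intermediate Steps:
W((-36 - h) - 25) + l(18) = (90 - ((-36 - 1*(-19)) - 25)) + (152 - 1*18) = (90 - ((-36 + 19) - 25)) + (152 - 18) = (90 - (-17 - 25)) + 134 = (90 - 1*(-42)) + 134 = (90 + 42) + 134 = 132 + 134 = 266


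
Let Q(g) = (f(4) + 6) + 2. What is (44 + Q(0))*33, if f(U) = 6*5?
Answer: 2706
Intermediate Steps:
f(U) = 30
Q(g) = 38 (Q(g) = (30 + 6) + 2 = 36 + 2 = 38)
(44 + Q(0))*33 = (44 + 38)*33 = 82*33 = 2706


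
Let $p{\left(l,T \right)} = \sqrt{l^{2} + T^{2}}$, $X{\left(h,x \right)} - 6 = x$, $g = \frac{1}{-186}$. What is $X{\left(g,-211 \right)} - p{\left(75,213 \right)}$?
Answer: $-205 - 3 \sqrt{5666} \approx -430.82$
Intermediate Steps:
$g = - \frac{1}{186} \approx -0.0053763$
$X{\left(h,x \right)} = 6 + x$
$p{\left(l,T \right)} = \sqrt{T^{2} + l^{2}}$
$X{\left(g,-211 \right)} - p{\left(75,213 \right)} = \left(6 - 211\right) - \sqrt{213^{2} + 75^{2}} = -205 - \sqrt{45369 + 5625} = -205 - \sqrt{50994} = -205 - 3 \sqrt{5666}$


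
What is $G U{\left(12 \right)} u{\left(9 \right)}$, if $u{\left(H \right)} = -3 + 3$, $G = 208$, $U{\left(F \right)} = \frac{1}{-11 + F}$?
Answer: $0$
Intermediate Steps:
$u{\left(H \right)} = 0$
$G U{\left(12 \right)} u{\left(9 \right)} = \frac{208}{-11 + 12} \cdot 0 = \frac{208}{1} \cdot 0 = 208 \cdot 1 \cdot 0 = 208 \cdot 0 = 0$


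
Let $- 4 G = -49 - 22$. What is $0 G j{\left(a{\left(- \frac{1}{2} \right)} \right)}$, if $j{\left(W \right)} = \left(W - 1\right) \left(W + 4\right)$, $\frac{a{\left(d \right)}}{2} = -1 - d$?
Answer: $0$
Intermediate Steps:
$a{\left(d \right)} = -2 - 2 d$ ($a{\left(d \right)} = 2 \left(-1 - d\right) = -2 - 2 d$)
$G = \frac{71}{4}$ ($G = - \frac{-49 - 22}{4} = \left(- \frac{1}{4}\right) \left(-71\right) = \frac{71}{4} \approx 17.75$)
$j{\left(W \right)} = \left(-1 + W\right) \left(4 + W\right)$
$0 G j{\left(a{\left(- \frac{1}{2} \right)} \right)} = 0 \cdot \frac{71}{4} \left(-4 + \left(-2 - 2 \left(- \frac{1}{2}\right)\right)^{2} + 3 \left(-2 - 2 \left(- \frac{1}{2}\right)\right)\right) = 0 \left(-4 + \left(-2 - 2 \left(\left(-1\right) \frac{1}{2}\right)\right)^{2} + 3 \left(-2 - 2 \left(\left(-1\right) \frac{1}{2}\right)\right)\right) = 0 \left(-4 + \left(-2 - -1\right)^{2} + 3 \left(-2 - -1\right)\right) = 0 \left(-4 + \left(-2 + 1\right)^{2} + 3 \left(-2 + 1\right)\right) = 0 \left(-4 + \left(-1\right)^{2} + 3 \left(-1\right)\right) = 0 \left(-4 + 1 - 3\right) = 0 \left(-6\right) = 0$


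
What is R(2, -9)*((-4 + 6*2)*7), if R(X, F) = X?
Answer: 112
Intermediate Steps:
R(2, -9)*((-4 + 6*2)*7) = 2*((-4 + 6*2)*7) = 2*((-4 + 12)*7) = 2*(8*7) = 2*56 = 112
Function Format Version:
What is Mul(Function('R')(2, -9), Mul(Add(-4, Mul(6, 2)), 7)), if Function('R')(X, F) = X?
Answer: 112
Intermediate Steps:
Mul(Function('R')(2, -9), Mul(Add(-4, Mul(6, 2)), 7)) = Mul(2, Mul(Add(-4, Mul(6, 2)), 7)) = Mul(2, Mul(Add(-4, 12), 7)) = Mul(2, Mul(8, 7)) = Mul(2, 56) = 112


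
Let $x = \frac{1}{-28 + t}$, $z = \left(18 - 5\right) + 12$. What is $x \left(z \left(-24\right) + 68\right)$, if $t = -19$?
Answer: $\frac{532}{47} \approx 11.319$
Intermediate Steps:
$z = 25$ ($z = 13 + 12 = 25$)
$x = - \frac{1}{47}$ ($x = \frac{1}{-28 - 19} = \frac{1}{-47} = - \frac{1}{47} \approx -0.021277$)
$x \left(z \left(-24\right) + 68\right) = - \frac{25 \left(-24\right) + 68}{47} = - \frac{-600 + 68}{47} = \left(- \frac{1}{47}\right) \left(-532\right) = \frac{532}{47}$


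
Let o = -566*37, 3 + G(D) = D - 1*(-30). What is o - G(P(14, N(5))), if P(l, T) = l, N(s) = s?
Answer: -20983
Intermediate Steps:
G(D) = 27 + D (G(D) = -3 + (D - 1*(-30)) = -3 + (D + 30) = -3 + (30 + D) = 27 + D)
o = -20942
o - G(P(14, N(5))) = -20942 - (27 + 14) = -20942 - 1*41 = -20942 - 41 = -20983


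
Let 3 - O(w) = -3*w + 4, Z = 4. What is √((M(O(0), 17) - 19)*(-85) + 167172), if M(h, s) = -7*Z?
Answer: √171167 ≈ 413.72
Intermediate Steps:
O(w) = -1 + 3*w (O(w) = 3 - (-3*w + 4) = 3 - (4 - 3*w) = 3 + (-4 + 3*w) = -1 + 3*w)
M(h, s) = -28 (M(h, s) = -7*4 = -28)
√((M(O(0), 17) - 19)*(-85) + 167172) = √((-28 - 19)*(-85) + 167172) = √(-47*(-85) + 167172) = √(3995 + 167172) = √171167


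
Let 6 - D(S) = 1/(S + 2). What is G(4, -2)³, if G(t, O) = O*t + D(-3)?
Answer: -1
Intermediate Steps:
D(S) = 6 - 1/(2 + S) (D(S) = 6 - 1/(S + 2) = 6 - 1/(2 + S))
G(t, O) = 7 + O*t (G(t, O) = O*t + (11 + 6*(-3))/(2 - 3) = O*t + (11 - 18)/(-1) = O*t - 1*(-7) = O*t + 7 = 7 + O*t)
G(4, -2)³ = (7 - 2*4)³ = (7 - 8)³ = (-1)³ = -1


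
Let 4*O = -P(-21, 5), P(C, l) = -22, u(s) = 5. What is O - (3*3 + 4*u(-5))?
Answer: -47/2 ≈ -23.500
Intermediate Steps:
O = 11/2 (O = (-1*(-22))/4 = (¼)*22 = 11/2 ≈ 5.5000)
O - (3*3 + 4*u(-5)) = 11/2 - (3*3 + 4*5) = 11/2 - (9 + 20) = 11/2 - 1*29 = 11/2 - 29 = -47/2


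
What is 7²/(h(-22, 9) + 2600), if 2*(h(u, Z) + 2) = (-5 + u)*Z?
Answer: 98/4953 ≈ 0.019786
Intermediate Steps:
h(u, Z) = -2 + Z*(-5 + u)/2 (h(u, Z) = -2 + ((-5 + u)*Z)/2 = -2 + (Z*(-5 + u))/2 = -2 + Z*(-5 + u)/2)
7²/(h(-22, 9) + 2600) = 7²/((-2 - 5/2*9 + (½)*9*(-22)) + 2600) = 49/((-2 - 45/2 - 99) + 2600) = 49/(-247/2 + 2600) = 49/(4953/2) = (2/4953)*49 = 98/4953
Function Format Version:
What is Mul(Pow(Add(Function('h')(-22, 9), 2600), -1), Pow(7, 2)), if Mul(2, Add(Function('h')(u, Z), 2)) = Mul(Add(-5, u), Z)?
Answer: Rational(98, 4953) ≈ 0.019786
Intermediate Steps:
Function('h')(u, Z) = Add(-2, Mul(Rational(1, 2), Z, Add(-5, u))) (Function('h')(u, Z) = Add(-2, Mul(Rational(1, 2), Mul(Add(-5, u), Z))) = Add(-2, Mul(Rational(1, 2), Mul(Z, Add(-5, u)))) = Add(-2, Mul(Rational(1, 2), Z, Add(-5, u))))
Mul(Pow(Add(Function('h')(-22, 9), 2600), -1), Pow(7, 2)) = Mul(Pow(Add(Add(-2, Mul(Rational(-5, 2), 9), Mul(Rational(1, 2), 9, -22)), 2600), -1), Pow(7, 2)) = Mul(Pow(Add(Add(-2, Rational(-45, 2), -99), 2600), -1), 49) = Mul(Pow(Add(Rational(-247, 2), 2600), -1), 49) = Mul(Pow(Rational(4953, 2), -1), 49) = Mul(Rational(2, 4953), 49) = Rational(98, 4953)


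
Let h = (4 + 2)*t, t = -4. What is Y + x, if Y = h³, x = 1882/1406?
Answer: -9717331/703 ≈ -13823.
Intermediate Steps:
h = -24 (h = (4 + 2)*(-4) = 6*(-4) = -24)
x = 941/703 (x = 1882*(1/1406) = 941/703 ≈ 1.3385)
Y = -13824 (Y = (-24)³ = -13824)
Y + x = -13824 + 941/703 = -9717331/703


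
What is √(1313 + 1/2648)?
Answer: 5*√92066326/1324 ≈ 36.235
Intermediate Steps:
√(1313 + 1/2648) = √(3476825/2648) = 5*√92066326/1324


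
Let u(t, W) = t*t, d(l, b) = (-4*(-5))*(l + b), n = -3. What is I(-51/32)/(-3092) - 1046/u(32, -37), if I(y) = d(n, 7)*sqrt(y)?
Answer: -523/512 - 5*I*sqrt(102)/1546 ≈ -1.0215 - 0.032663*I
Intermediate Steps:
d(l, b) = 20*b + 20*l (d(l, b) = 20*(b + l) = 20*b + 20*l)
u(t, W) = t**2
I(y) = 80*sqrt(y) (I(y) = (20*7 + 20*(-3))*sqrt(y) = (140 - 60)*sqrt(y) = 80*sqrt(y))
I(-51/32)/(-3092) - 1046/u(32, -37) = (80*sqrt(-51/32))/(-3092) - 1046/(32**2) = (80*sqrt(-51*1/32))*(-1/3092) - 1046/1024 = (80*sqrt(-51/32))*(-1/3092) - 1046*1/1024 = (80*(I*sqrt(102)/8))*(-1/3092) - 523/512 = (10*I*sqrt(102))*(-1/3092) - 523/512 = -5*I*sqrt(102)/1546 - 523/512 = -523/512 - 5*I*sqrt(102)/1546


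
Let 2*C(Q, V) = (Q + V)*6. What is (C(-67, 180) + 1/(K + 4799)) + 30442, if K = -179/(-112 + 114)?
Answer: 289926241/9419 ≈ 30781.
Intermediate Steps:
C(Q, V) = 3*Q + 3*V (C(Q, V) = ((Q + V)*6)/2 = (6*Q + 6*V)/2 = 3*Q + 3*V)
K = -179/2 ≈ -89.500
(C(-67, 180) + 1/(K + 4799)) + 30442 = ((3*(-67) + 3*180) + 1/(-179/2 + 4799)) + 30442 = ((-201 + 540) + 1/(9419/2)) + 30442 = (339 + 2/9419) + 30442 = 3193043/9419 + 30442 = 289926241/9419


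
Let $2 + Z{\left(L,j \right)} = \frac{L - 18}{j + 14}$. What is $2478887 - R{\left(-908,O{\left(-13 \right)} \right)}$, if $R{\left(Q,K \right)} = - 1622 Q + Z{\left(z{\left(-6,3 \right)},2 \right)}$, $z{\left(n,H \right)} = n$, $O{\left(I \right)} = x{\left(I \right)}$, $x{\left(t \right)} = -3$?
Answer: $\frac{2012229}{2} \approx 1.0061 \cdot 10^{6}$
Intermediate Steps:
$O{\left(I \right)} = -3$
$Z{\left(L,j \right)} = -2 + \frac{-18 + L}{14 + j}$ ($Z{\left(L,j \right)} = -2 + \frac{L - 18}{j + 14} = -2 + \frac{-18 + L}{14 + j}$)
$R{\left(Q,K \right)} = - \frac{7}{2} - 1622 Q$ ($R{\left(Q,K \right)} = - 1622 Q + \frac{-46 - 6 - 4}{14 + 2} = - 1622 Q + \frac{-46 - 6 - 4}{16} = - 1622 Q + \frac{1}{16} \left(-56\right) = - 1622 Q - \frac{7}{2} = - \frac{7}{2} - 1622 Q$)
$2478887 - R{\left(-908,O{\left(-13 \right)} \right)} = 2478887 - \left(- \frac{7}{2} - -1472776\right) = 2478887 - \left(- \frac{7}{2} + 1472776\right) = 2478887 - \frac{2945545}{2} = \frac{2012229}{2}$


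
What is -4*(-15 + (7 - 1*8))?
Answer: 64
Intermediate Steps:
-4*(-15 + (7 - 1*8)) = -4*(-15 + (7 - 8)) = -4*(-15 - 1) = -4*(-16) = 64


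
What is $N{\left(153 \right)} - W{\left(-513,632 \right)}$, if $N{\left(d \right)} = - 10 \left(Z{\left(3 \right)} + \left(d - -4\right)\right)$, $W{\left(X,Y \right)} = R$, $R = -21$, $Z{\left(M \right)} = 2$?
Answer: $-1569$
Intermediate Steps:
$W{\left(X,Y \right)} = -21$
$N{\left(d \right)} = -60 - 10 d$ ($N{\left(d \right)} = - 10 \left(2 + \left(d - -4\right)\right) = - 10 \left(2 + \left(d + 4\right)\right) = - 10 \left(2 + \left(4 + d\right)\right) = - 10 \left(6 + d\right) = -60 - 10 d$)
$N{\left(153 \right)} - W{\left(-513,632 \right)} = \left(-60 - 1530\right) - -21 = \left(-60 - 1530\right) + 21 = -1590 + 21 = -1569$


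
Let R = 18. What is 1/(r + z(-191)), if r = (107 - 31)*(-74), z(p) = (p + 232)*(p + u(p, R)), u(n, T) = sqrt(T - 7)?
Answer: -13455/181018534 - 41*sqrt(11)/181018534 ≈ -7.5081e-5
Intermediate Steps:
u(n, T) = sqrt(-7 + T)
z(p) = (232 + p)*(p + sqrt(11)) (z(p) = (p + 232)*(p + sqrt(-7 + 18)) = (232 + p)*(p + sqrt(11)))
r = -5624 (r = 76*(-74) = -5624)
1/(r + z(-191)) = 1/(-5624 + ((-191)**2 + 232*(-191) + 232*sqrt(11) - 191*sqrt(11))) = 1/(-5624 + (36481 - 44312 + 232*sqrt(11) - 191*sqrt(11))) = 1/(-5624 + (-7831 + 41*sqrt(11))) = 1/(-13455 + 41*sqrt(11))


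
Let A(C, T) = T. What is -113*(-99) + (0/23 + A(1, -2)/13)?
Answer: 145429/13 ≈ 11187.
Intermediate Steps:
-113*(-99) + (0/23 + A(1, -2)/13) = -113*(-99) + (0/23 - 2/13) = 11187 + (0*(1/23) - 2*1/13) = 11187 + (0 - 2/13) = 11187 - 2/13 = 145429/13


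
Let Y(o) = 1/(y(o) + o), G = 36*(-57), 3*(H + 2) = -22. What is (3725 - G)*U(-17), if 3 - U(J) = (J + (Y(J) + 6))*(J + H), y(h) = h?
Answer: -56458621/34 ≈ -1.6605e+6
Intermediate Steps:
H = -28/3 (H = -2 + (⅓)*(-22) = -2 - 22/3 = -28/3 ≈ -9.3333)
G = -2052
Y(o) = 1/(2*o) (Y(o) = 1/(o + o) = 1/(2*o))
U(J) = 3 - (-28/3 + J)*(6 + J + 1/(2*J)) (U(J) = 3 - (J + (1/(2*J) + 6))*(J - 28/3) = 3 - (J + (6 + 1/(2*J)))*(-28/3 + J) = 3 - (6 + J + 1/(2*J))*(-28/3 + J) = 3 - (-28/3 + J)*(6 + J + 1/(2*J)))
(3725 - G)*U(-17) = (3725 - 1*(-2052))*((⅙)*(28 - 17*(351 - 6*(-17)² + 20*(-17)))/(-17)) = (3725 + 2052)*((⅙)*(-1/17)*(28 - 17*(351 - 6*289 - 340))) = 5777*((⅙)*(-1/17)*(28 - 17*(351 - 1734 - 340))) = 5777*((⅙)*(-1/17)*(28 - 17*(-1723))) = 5777*((⅙)*(-1/17)*(28 + 29291)) = 5777*((⅙)*(-1/17)*29319) = 5777*(-9773/34) = -56458621/34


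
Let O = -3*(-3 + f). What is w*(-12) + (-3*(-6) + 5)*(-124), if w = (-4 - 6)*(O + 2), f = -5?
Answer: 268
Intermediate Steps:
O = 24 (O = -3*(-3 - 5) = -3*(-8) = 24)
w = -260 (w = (-4 - 6)*(24 + 2) = -10*26 = -260)
w*(-12) + (-3*(-6) + 5)*(-124) = -260*(-12) + (-3*(-6) + 5)*(-124) = 3120 + (18 + 5)*(-124) = 3120 + 23*(-124) = 3120 - 2852 = 268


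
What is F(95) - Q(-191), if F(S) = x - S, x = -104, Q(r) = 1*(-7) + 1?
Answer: -193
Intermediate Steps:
Q(r) = -6 (Q(r) = -7 + 1 = -6)
F(S) = -104 - S
F(95) - Q(-191) = (-104 - 1*95) - 1*(-6) = (-104 - 95) + 6 = -199 + 6 = -193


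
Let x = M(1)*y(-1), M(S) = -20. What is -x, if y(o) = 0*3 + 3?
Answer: 60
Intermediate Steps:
y(o) = 3 (y(o) = 0 + 3 = 3)
x = -60 (x = -20*3 = -60)
-x = -1*(-60) = 60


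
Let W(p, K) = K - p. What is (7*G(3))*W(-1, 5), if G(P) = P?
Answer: 126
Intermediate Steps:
(7*G(3))*W(-1, 5) = (7*3)*(5 - 1*(-1)) = 21*(5 + 1) = 21*6 = 126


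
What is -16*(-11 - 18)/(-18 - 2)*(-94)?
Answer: 10904/5 ≈ 2180.8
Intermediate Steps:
-16*(-11 - 18)/(-18 - 2)*(-94) = -(-464)/(-20)*(-94) = -(-464)*(-1)/20*(-94) = -16*29/20*(-94) = -116/5*(-94) = 10904/5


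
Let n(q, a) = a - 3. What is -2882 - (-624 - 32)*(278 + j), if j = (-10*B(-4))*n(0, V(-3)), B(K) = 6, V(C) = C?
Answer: 415646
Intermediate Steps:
n(q, a) = -3 + a
j = 360 (j = (-10*6)*(-3 - 3) = -60*(-6) = 360)
-2882 - (-624 - 32)*(278 + j) = -2882 - (-624 - 32)*(278 + 360) = -2882 - (-656)*638 = -2882 - 1*(-418528) = -2882 + 418528 = 415646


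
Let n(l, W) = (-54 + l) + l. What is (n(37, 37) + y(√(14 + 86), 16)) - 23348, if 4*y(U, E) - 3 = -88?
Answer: -93397/4 ≈ -23349.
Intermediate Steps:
y(U, E) = -85/4 (y(U, E) = ¾ + (¼)*(-88) = ¾ - 22 = -85/4)
n(l, W) = -54 + 2*l
(n(37, 37) + y(√(14 + 86), 16)) - 23348 = ((-54 + 2*37) - 85/4) - 23348 = ((-54 + 74) - 85/4) - 23348 = (20 - 85/4) - 23348 = -5/4 - 23348 = -93397/4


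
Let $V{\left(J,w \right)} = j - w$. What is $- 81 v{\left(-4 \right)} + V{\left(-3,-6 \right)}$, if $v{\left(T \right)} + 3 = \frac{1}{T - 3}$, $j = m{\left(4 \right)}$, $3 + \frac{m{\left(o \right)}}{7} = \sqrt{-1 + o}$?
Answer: $\frac{1677}{7} + 7 \sqrt{3} \approx 251.7$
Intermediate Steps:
$m{\left(o \right)} = -21 + 7 \sqrt{-1 + o}$
$j = -21 + 7 \sqrt{3}$ ($j = -21 + 7 \sqrt{-1 + 4} = -21 + 7 \sqrt{3} \approx -8.8756$)
$v{\left(T \right)} = -3 + \frac{1}{-3 + T}$ ($v{\left(T \right)} = -3 + \frac{1}{T - 3} = -3 + \frac{1}{-3 + T}$)
$V{\left(J,w \right)} = -21 - w + 7 \sqrt{3}$ ($V{\left(J,w \right)} = \left(-21 + 7 \sqrt{3}\right) - w = -21 - w + 7 \sqrt{3}$)
$- 81 v{\left(-4 \right)} + V{\left(-3,-6 \right)} = - 81 \frac{10 - -12}{-3 - 4} - \left(15 - 7 \sqrt{3}\right) = - 81 \frac{10 + 12}{-7} + \left(-21 + 6 + 7 \sqrt{3}\right) = - 81 \left(\left(- \frac{1}{7}\right) 22\right) - \left(15 - 7 \sqrt{3}\right) = \left(-81\right) \left(- \frac{22}{7}\right) - \left(15 - 7 \sqrt{3}\right) = \frac{1782}{7} - \left(15 - 7 \sqrt{3}\right) = \frac{1677}{7} + 7 \sqrt{3}$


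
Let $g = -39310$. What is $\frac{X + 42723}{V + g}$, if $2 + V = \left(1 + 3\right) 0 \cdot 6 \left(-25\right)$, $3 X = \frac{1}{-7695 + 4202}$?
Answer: $- \frac{111923579}{102987612} \approx -1.0868$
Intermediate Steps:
$X = - \frac{1}{10479}$ ($X = \frac{1}{3 \left(-7695 + 4202\right)} = \frac{1}{3 \left(-3493\right)} = \frac{1}{3} \left(- \frac{1}{3493}\right) = - \frac{1}{10479} \approx -9.5429 \cdot 10^{-5}$)
$V = -2$ ($V = -2 + \left(1 + 3\right) 0 \cdot 6 \left(-25\right) = -2 + 4 \cdot 0 \cdot 6 \left(-25\right) = -2 + 0 \cdot 6 \left(-25\right) = -2 + 0 \left(-25\right) = -2 + 0 = -2$)
$\frac{X + 42723}{V + g} = \frac{- \frac{1}{10479} + 42723}{-2 - 39310} = \frac{447694316}{10479 \left(-39312\right)} = \frac{447694316}{10479} \left(- \frac{1}{39312}\right) = - \frac{111923579}{102987612}$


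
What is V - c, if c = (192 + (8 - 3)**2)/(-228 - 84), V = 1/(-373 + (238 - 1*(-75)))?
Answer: 353/520 ≈ 0.67885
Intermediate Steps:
V = -1/60 (V = 1/(-373 + (238 + 75)) = 1/(-373 + 313) = 1/(-60) = -1/60 ≈ -0.016667)
c = -217/312 (c = (192 + 5**2)/(-312) = (192 + 25)*(-1/312) = 217*(-1/312) = -217/312 ≈ -0.69551)
V - c = -1/60 - 1*(-217/312) = -1/60 + 217/312 = 353/520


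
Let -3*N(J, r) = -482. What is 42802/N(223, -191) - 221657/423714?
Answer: 27150290605/102115074 ≈ 265.88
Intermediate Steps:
N(J, r) = 482/3 (N(J, r) = -⅓*(-482) = 482/3)
42802/N(223, -191) - 221657/423714 = 42802/(482/3) - 221657/423714 = 42802*(3/482) - 221657*1/423714 = 64203/241 - 221657/423714 = 27150290605/102115074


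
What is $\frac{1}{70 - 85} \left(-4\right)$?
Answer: $\frac{4}{15} \approx 0.26667$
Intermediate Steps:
$\frac{1}{70 - 85} \left(-4\right) = \frac{1}{-15} \left(-4\right) = \left(- \frac{1}{15}\right) \left(-4\right) = \frac{4}{15}$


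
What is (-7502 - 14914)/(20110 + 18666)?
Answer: -2802/4847 ≈ -0.57809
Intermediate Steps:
(-7502 - 14914)/(20110 + 18666) = -22416/38776 = -22416*1/38776 = -2802/4847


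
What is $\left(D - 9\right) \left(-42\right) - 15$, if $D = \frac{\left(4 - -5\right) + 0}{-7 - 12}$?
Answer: $\frac{7275}{19} \approx 382.89$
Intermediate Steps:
$D = - \frac{9}{19}$ ($D = \frac{\left(4 + 5\right) + 0}{-19} = \left(9 + 0\right) \left(- \frac{1}{19}\right) = 9 \left(- \frac{1}{19}\right) = - \frac{9}{19} \approx -0.47368$)
$\left(D - 9\right) \left(-42\right) - 15 = \left(- \frac{9}{19} - 9\right) \left(-42\right) - 15 = \left(- \frac{180}{19}\right) \left(-42\right) - 15 = \frac{7560}{19} - 15 = \frac{7275}{19}$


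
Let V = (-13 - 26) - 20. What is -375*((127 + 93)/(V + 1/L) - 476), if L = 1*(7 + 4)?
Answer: 9714625/54 ≈ 1.7990e+5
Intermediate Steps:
L = 11 (L = 1*11 = 11)
V = -59 (V = -39 - 20 = -59)
-375*((127 + 93)/(V + 1/L) - 476) = -375*((127 + 93)/(-59 + 1/11) - 476) = -375*(220/(-59 + 1/11) - 476) = -375*(220/(-648/11) - 476) = -375*(220*(-11/648) - 476) = -375*(-605/162 - 476) = -375*(-77717/162) = 9714625/54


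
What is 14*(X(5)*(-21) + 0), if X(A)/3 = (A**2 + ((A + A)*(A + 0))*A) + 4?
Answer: -246078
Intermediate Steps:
X(A) = 12 + 3*A**2 + 6*A**3 (X(A) = 3*((A**2 + ((A + A)*(A + 0))*A) + 4) = 3*((A**2 + ((2*A)*A)*A) + 4) = 3*((A**2 + (2*A**2)*A) + 4) = 3*((A**2 + 2*A**3) + 4) = 3*(4 + A**2 + 2*A**3) = 12 + 3*A**2 + 6*A**3)
14*(X(5)*(-21) + 0) = 14*((12 + 3*5**2 + 6*5**3)*(-21) + 0) = 14*((12 + 3*25 + 6*125)*(-21) + 0) = 14*((12 + 75 + 750)*(-21) + 0) = 14*(837*(-21) + 0) = 14*(-17577 + 0) = 14*(-17577) = -246078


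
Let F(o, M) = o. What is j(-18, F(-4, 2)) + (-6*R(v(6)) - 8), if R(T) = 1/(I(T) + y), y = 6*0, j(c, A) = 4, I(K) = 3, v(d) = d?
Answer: -6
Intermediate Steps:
y = 0
R(T) = 1/3 (R(T) = 1/(3 + 0) = 1/3)
j(-18, F(-4, 2)) + (-6*R(v(6)) - 8) = 4 + (-6*1/3 - 8) = 4 + (-2 - 8) = 4 - 10 = -6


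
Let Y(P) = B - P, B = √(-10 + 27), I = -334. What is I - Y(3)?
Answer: -331 - √17 ≈ -335.12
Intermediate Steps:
B = √17 ≈ 4.1231
Y(P) = √17 - P
I - Y(3) = -334 - (√17 - 1*3) = -334 - (√17 - 3) = -334 - (-3 + √17) = -334 + (3 - √17) = -331 - √17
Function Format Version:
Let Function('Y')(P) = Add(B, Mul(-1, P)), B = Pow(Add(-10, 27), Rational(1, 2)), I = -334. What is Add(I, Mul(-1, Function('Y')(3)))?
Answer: Add(-331, Mul(-1, Pow(17, Rational(1, 2)))) ≈ -335.12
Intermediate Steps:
B = Pow(17, Rational(1, 2)) ≈ 4.1231
Function('Y')(P) = Add(Pow(17, Rational(1, 2)), Mul(-1, P))
Add(I, Mul(-1, Function('Y')(3))) = Add(-334, Mul(-1, Add(Pow(17, Rational(1, 2)), Mul(-1, 3)))) = Add(-334, Mul(-1, Add(Pow(17, Rational(1, 2)), -3))) = Add(-334, Mul(-1, Add(-3, Pow(17, Rational(1, 2))))) = Add(-334, Add(3, Mul(-1, Pow(17, Rational(1, 2))))) = Add(-331, Mul(-1, Pow(17, Rational(1, 2))))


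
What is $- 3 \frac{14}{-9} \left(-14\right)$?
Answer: $- \frac{196}{3} \approx -65.333$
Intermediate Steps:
$- 3 \frac{14}{-9} \left(-14\right) = - 3 \cdot 14 \left(- \frac{1}{9}\right) \left(-14\right) = \left(-3\right) \left(- \frac{14}{9}\right) \left(-14\right) = \frac{14}{3} \left(-14\right) = - \frac{196}{3}$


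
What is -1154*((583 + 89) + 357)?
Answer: -1187466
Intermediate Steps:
-1154*((583 + 89) + 357) = -1154*(672 + 357) = -1154*1029 = -1187466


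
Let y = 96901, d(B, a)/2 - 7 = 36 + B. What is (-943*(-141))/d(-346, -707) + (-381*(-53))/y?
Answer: -33784805/154126 ≈ -219.20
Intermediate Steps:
d(B, a) = 86 + 2*B (d(B, a) = 14 + 2*(36 + B) = 14 + (72 + 2*B) = 86 + 2*B)
(-943*(-141))/d(-346, -707) + (-381*(-53))/y = (-943*(-141))/(86 + 2*(-346)) - 381*(-53)/96901 = 132963/(86 - 692) + 20193*(1/96901) = 132963/(-606) + 159/763 = 132963*(-1/606) + 159/763 = -44321/202 + 159/763 = -33784805/154126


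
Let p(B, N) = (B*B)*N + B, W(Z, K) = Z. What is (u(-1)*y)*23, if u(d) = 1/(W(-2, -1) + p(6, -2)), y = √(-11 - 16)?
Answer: -69*I*√3/68 ≈ -1.7575*I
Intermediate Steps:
y = 3*I*√3 (y = √(-27) = 3*I*√3 ≈ 5.1962*I)
p(B, N) = B + N*B² (p(B, N) = B²*N + B = N*B² + B = B + N*B²)
u(d) = -1/68 (u(d) = 1/(-2 + 6*(1 + 6*(-2))) = 1/(-2 + 6*(1 - 12)) = 1/(-2 + 6*(-11)) = 1/(-2 - 66) = 1/(-68) = -1/68)
(u(-1)*y)*23 = -3*I*√3/68*23 = -69*I*√3/68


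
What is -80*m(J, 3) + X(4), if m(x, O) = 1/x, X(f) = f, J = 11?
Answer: -36/11 ≈ -3.2727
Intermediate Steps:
-80*m(J, 3) + X(4) = -80/11 + 4 = -36/11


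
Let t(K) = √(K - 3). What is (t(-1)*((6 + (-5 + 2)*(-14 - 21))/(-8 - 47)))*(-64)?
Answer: 14208*I/55 ≈ 258.33*I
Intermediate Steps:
t(K) = √(-3 + K)
(t(-1)*((6 + (-5 + 2)*(-14 - 21))/(-8 - 47)))*(-64) = (√(-3 - 1)*((6 + (-5 + 2)*(-14 - 21))/(-8 - 47)))*(-64) = (√(-4)*((6 - 3*(-35))/(-55)))*(-64) = ((2*I)*((6 + 105)*(-1/55)))*(-64) = ((2*I)*(111*(-1/55)))*(-64) = ((2*I)*(-111/55))*(-64) = -222*I/55*(-64) = 14208*I/55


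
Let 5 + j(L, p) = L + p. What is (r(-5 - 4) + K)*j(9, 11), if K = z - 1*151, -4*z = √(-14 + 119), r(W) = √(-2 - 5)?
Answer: -2265 - 15*√105/4 + 15*I*√7 ≈ -2303.4 + 39.686*I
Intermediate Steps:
j(L, p) = -5 + L + p (j(L, p) = -5 + (L + p) = -5 + L + p)
r(W) = I*√7 (r(W) = √(-7) = I*√7)
z = -√105/4 (z = -√(-14 + 119)/4 = -√105/4 ≈ -2.5617)
K = -151 - √105/4 (K = -√105/4 - 1*151 = -√105/4 - 151 = -151 - √105/4 ≈ -153.56)
(r(-5 - 4) + K)*j(9, 11) = (I*√7 + (-151 - √105/4))*(-5 + 9 + 11) = (-151 - √105/4 + I*√7)*15 = -2265 - 15*√105/4 + 15*I*√7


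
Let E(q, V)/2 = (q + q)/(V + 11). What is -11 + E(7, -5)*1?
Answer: -19/3 ≈ -6.3333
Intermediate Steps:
E(q, V) = 4*q/(11 + V) (E(q, V) = 2*((q + q)/(V + 11)) = 2*((2*q)/(11 + V)) = 2*(2*q/(11 + V)) = 4*q/(11 + V))
-11 + E(7, -5)*1 = -11 + (4*7/(11 - 5))*1 = -11 + (4*7/6)*1 = -11 + (4*7*(1/6))*1 = -11 + (14/3)*1 = -11 + 14/3 = -19/3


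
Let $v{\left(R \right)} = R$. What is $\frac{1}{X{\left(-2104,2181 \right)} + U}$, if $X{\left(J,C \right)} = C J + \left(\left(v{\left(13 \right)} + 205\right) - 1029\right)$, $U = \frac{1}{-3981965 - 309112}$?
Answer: $- \frac{4291077}{19694477186896} \approx -2.1788 \cdot 10^{-7}$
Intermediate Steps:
$U = - \frac{1}{4291077}$ ($U = \frac{1}{-4291077} = - \frac{1}{4291077} \approx -2.3304 \cdot 10^{-7}$)
$X{\left(J,C \right)} = -811 + C J$ ($X{\left(J,C \right)} = C J + \left(\left(13 + 205\right) - 1029\right) = C J + \left(218 - 1029\right) = C J - 811 = -811 + C J$)
$\frac{1}{X{\left(-2104,2181 \right)} + U} = \frac{1}{\left(-811 + 2181 \left(-2104\right)\right) - \frac{1}{4291077}} = \frac{1}{\left(-811 - 4588824\right) - \frac{1}{4291077}} = \frac{1}{-4589635 - \frac{1}{4291077}} = \frac{1}{- \frac{19694477186896}{4291077}} = - \frac{4291077}{19694477186896}$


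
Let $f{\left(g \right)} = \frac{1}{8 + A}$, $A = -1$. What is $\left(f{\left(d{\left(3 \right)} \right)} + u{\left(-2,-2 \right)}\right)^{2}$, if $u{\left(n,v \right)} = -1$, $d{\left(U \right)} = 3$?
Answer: $\frac{36}{49} \approx 0.73469$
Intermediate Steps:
$f{\left(g \right)} = \frac{1}{7}$ ($f{\left(g \right)} = \frac{1}{8 - 1} = \frac{1}{7}$)
$\left(f{\left(d{\left(3 \right)} \right)} + u{\left(-2,-2 \right)}\right)^{2} = \left(\frac{1}{7} - 1\right)^{2} = \left(- \frac{6}{7}\right)^{2} = \frac{36}{49}$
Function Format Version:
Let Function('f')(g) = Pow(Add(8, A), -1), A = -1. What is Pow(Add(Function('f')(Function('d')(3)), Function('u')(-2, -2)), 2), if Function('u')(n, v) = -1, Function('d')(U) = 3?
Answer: Rational(36, 49) ≈ 0.73469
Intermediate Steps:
Function('f')(g) = Rational(1, 7) (Function('f')(g) = Pow(Add(8, -1), -1) = Pow(7, -1) = Rational(1, 7))
Pow(Add(Function('f')(Function('d')(3)), Function('u')(-2, -2)), 2) = Pow(Add(Rational(1, 7), -1), 2) = Pow(Rational(-6, 7), 2) = Rational(36, 49)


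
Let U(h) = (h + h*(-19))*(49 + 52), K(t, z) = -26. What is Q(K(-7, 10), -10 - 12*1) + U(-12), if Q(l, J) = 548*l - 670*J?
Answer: 22308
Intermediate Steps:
U(h) = -1818*h (U(h) = (h - 19*h)*101 = -18*h*101 = -1818*h)
Q(l, J) = -670*J + 548*l
Q(K(-7, 10), -10 - 12*1) + U(-12) = (-670*(-10 - 12*1) + 548*(-26)) - 1818*(-12) = (-670*(-10 - 12) - 14248) + 21816 = (-670*(-22) - 14248) + 21816 = (14740 - 14248) + 21816 = 492 + 21816 = 22308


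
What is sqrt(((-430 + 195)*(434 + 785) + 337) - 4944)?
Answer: 16*I*sqrt(1137) ≈ 539.51*I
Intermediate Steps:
sqrt(((-430 + 195)*(434 + 785) + 337) - 4944) = sqrt((-235*1219 + 337) - 4944) = sqrt((-286465 + 337) - 4944) = sqrt(-286128 - 4944) = sqrt(-291072) = 16*I*sqrt(1137)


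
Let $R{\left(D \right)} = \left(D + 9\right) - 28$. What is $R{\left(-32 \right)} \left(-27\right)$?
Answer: $1377$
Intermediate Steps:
$R{\left(D \right)} = -19 + D$ ($R{\left(D \right)} = \left(9 + D\right) - 28 = -19 + D$)
$R{\left(-32 \right)} \left(-27\right) = \left(-19 - 32\right) \left(-27\right) = \left(-51\right) \left(-27\right) = 1377$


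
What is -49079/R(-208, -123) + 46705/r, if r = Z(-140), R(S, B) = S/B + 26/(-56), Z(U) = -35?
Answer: -1222662257/29575 ≈ -41341.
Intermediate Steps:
R(S, B) = -13/28 + S/B (R(S, B) = S/B + 26*(-1/56) = S/B - 13/28 = -13/28 + S/B)
r = -35
-49079/R(-208, -123) + 46705/r = -49079/(-13/28 - 208/(-123)) + 46705/(-35) = -49079/(-13/28 - 208*(-1/123)) + 46705*(-1/35) = -49079/(-13/28 + 208/123) - 9341/7 = -49079/4225/3444 - 9341/7 = -49079*3444/4225 - 9341/7 = -169028076/4225 - 9341/7 = -1222662257/29575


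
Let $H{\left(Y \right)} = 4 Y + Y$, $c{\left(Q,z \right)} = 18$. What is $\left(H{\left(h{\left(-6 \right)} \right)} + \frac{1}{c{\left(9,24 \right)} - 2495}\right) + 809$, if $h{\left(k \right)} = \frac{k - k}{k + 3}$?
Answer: $\frac{2003892}{2477} \approx 809.0$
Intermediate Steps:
$h{\left(k \right)} = 0$ ($h{\left(k \right)} = \frac{0}{3 + k} = 0$)
$H{\left(Y \right)} = 5 Y$
$\left(H{\left(h{\left(-6 \right)} \right)} + \frac{1}{c{\left(9,24 \right)} - 2495}\right) + 809 = \left(5 \cdot 0 + \frac{1}{18 - 2495}\right) + 809 = \left(0 + \frac{1}{-2477}\right) + 809 = \left(0 - \frac{1}{2477}\right) + 809 = - \frac{1}{2477} + 809 = \frac{2003892}{2477}$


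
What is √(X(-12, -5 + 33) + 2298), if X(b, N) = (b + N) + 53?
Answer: 3*√263 ≈ 48.652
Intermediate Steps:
X(b, N) = 53 + N + b (X(b, N) = (N + b) + 53 = 53 + N + b)
√(X(-12, -5 + 33) + 2298) = √((53 + (-5 + 33) - 12) + 2298) = √((53 + 28 - 12) + 2298) = √(69 + 2298) = √2367 = 3*√263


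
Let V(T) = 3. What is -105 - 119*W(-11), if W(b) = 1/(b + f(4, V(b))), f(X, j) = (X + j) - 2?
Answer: -511/6 ≈ -85.167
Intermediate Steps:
f(X, j) = -2 + X + j
W(b) = 1/(5 + b) (W(b) = 1/(b + (-2 + 4 + 3)) = 1/(b + 5) = 1/(5 + b))
-105 - 119*W(-11) = -105 - 119/(5 - 11) = -105 - 119/(-6) = -105 - 119*(-1/6) = -105 + 119/6 = -511/6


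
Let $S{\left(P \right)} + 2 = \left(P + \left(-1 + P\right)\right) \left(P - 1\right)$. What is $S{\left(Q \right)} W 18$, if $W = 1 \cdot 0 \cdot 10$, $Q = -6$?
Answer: $0$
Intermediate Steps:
$W = 0$ ($W = 0 \cdot 10 = 0$)
$S{\left(P \right)} = -2 + \left(-1 + P\right) \left(-1 + 2 P\right)$ ($S{\left(P \right)} = -2 + \left(P + \left(-1 + P\right)\right) \left(P - 1\right) = -2 + \left(-1 + 2 P\right) \left(-1 + P\right) = -2 + \left(-1 + P\right) \left(-1 + 2 P\right)$)
$S{\left(Q \right)} W 18 = \left(-1 - -18 + 2 \left(-6\right)^{2}\right) 0 \cdot 18 = \left(-1 + 18 + 2 \cdot 36\right) 0 \cdot 18 = \left(-1 + 18 + 72\right) 0 \cdot 18 = 89 \cdot 0 \cdot 18 = 0 \cdot 18 = 0$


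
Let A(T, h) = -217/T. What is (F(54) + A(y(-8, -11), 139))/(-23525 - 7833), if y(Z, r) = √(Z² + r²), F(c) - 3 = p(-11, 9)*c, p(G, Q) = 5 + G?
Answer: 321/31358 + 217*√185/5801230 ≈ 0.010745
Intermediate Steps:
F(c) = 3 - 6*c (F(c) = 3 + (5 - 11)*c = 3 - 6*c)
(F(54) + A(y(-8, -11), 139))/(-23525 - 7833) = ((3 - 6*54) - 217/√((-8)² + (-11)²))/(-23525 - 7833) = ((3 - 324) - 217/√(64 + 121))/(-31358) = (-321 - 217*√185/185)*(-1/31358) = 321/31358 + 217*√185/5801230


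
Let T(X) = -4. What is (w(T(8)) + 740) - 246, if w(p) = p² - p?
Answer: 514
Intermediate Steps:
(w(T(8)) + 740) - 246 = (-4*(-1 - 4) + 740) - 246 = (-4*(-5) + 740) - 246 = (20 + 740) - 246 = 760 - 246 = 514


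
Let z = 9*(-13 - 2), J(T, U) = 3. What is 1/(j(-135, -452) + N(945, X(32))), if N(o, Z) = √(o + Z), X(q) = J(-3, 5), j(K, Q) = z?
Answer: -45/5759 - 2*√237/17277 ≈ -0.0095960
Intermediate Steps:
z = -135 (z = 9*(-15) = -135)
j(K, Q) = -135
X(q) = 3
N(o, Z) = √(Z + o)
1/(j(-135, -452) + N(945, X(32))) = 1/(-135 + √(3 + 945)) = 1/(-135 + √948) = 1/(-135 + 2*√237)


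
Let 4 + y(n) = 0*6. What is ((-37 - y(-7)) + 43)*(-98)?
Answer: -980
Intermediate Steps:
y(n) = -4 (y(n) = -4 + 0*6 = -4 + 0 = -4)
((-37 - y(-7)) + 43)*(-98) = ((-37 - 1*(-4)) + 43)*(-98) = ((-37 + 4) + 43)*(-98) = (-33 + 43)*(-98) = 10*(-98) = -980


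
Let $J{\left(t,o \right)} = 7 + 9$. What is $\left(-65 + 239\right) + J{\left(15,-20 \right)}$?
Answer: $190$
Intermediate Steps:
$J{\left(t,o \right)} = 16$
$\left(-65 + 239\right) + J{\left(15,-20 \right)} = \left(-65 + 239\right) + 16 = 174 + 16 = 190$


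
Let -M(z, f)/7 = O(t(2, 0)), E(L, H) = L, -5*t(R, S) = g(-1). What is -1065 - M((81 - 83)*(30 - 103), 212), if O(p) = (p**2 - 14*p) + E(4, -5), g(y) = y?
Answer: -26408/25 ≈ -1056.3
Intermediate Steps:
t(R, S) = 1/5 (t(R, S) = -1/5*(-1) = 1/5)
O(p) = 4 + p**2 - 14*p (O(p) = (p**2 - 14*p) + 4 = 4 + p**2 - 14*p)
M(z, f) = -217/25 (M(z, f) = -7*(4 + (1/5)**2 - 14*1/5) = -7*(4 + 1/25 - 14/5) = -7*31/25 = -217/25)
-1065 - M((81 - 83)*(30 - 103), 212) = -1065 - 1*(-217/25) = -1065 + 217/25 = -26408/25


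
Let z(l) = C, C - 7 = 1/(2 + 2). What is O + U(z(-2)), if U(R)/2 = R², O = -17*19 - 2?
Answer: -1759/8 ≈ -219.88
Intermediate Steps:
C = 29/4 (C = 7 + 1/(2 + 2) = 7 + 1/4 = 7 + ¼ = 29/4 ≈ 7.2500)
O = -325 (O = -323 - 2 = -325)
z(l) = 29/4
U(R) = 2*R²
O + U(z(-2)) = -325 + 2*(29/4)² = -325 + 2*(841/16) = -325 + 841/8 = -1759/8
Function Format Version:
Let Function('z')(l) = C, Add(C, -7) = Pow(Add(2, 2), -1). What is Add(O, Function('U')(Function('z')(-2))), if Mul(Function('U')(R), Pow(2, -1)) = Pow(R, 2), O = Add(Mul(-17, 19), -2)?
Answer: Rational(-1759, 8) ≈ -219.88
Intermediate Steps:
C = Rational(29, 4) (C = Add(7, Pow(Add(2, 2), -1)) = Add(7, Pow(4, -1)) = Add(7, Rational(1, 4)) = Rational(29, 4) ≈ 7.2500)
O = -325 (O = Add(-323, -2) = -325)
Function('z')(l) = Rational(29, 4)
Function('U')(R) = Mul(2, Pow(R, 2))
Add(O, Function('U')(Function('z')(-2))) = Add(-325, Mul(2, Pow(Rational(29, 4), 2))) = Add(-325, Mul(2, Rational(841, 16))) = Add(-325, Rational(841, 8)) = Rational(-1759, 8)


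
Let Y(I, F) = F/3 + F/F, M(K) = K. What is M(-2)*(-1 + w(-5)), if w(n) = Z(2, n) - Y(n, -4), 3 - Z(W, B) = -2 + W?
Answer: -14/3 ≈ -4.6667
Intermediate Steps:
Z(W, B) = 5 - W (Z(W, B) = 3 - (-2 + W) = 3 + (2 - W) = 5 - W)
Y(I, F) = 1 + F/3 (Y(I, F) = F*(1/3) + 1 = F/3 + 1 = 1 + F/3)
w(n) = 10/3 (w(n) = (5 - 1*2) - (1 + (1/3)*(-4)) = (5 - 2) - (1 - 4/3) = 3 - 1*(-1/3) = 3 + 1/3 = 10/3)
M(-2)*(-1 + w(-5)) = -2*(-1 + 10/3) = -2*7/3 = -14/3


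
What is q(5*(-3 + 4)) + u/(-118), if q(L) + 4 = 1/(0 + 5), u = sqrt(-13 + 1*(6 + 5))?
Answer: -19/5 - I*sqrt(2)/118 ≈ -3.8 - 0.011985*I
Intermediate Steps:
u = I*sqrt(2) (u = sqrt(-13 + 1*11) = sqrt(-13 + 11) = sqrt(-2) = I*sqrt(2) ≈ 1.4142*I)
q(L) = -19/5 (q(L) = -4 + 1/(0 + 5) = -4 + 1/5 = -19/5)
q(5*(-3 + 4)) + u/(-118) = -19/5 + (I*sqrt(2))/(-118) = -19/5 - I*sqrt(2)/118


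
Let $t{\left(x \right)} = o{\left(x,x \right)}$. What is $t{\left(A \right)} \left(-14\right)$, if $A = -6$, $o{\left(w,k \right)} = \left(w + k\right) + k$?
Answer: $252$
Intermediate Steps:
$o{\left(w,k \right)} = w + 2 k$ ($o{\left(w,k \right)} = \left(k + w\right) + k = w + 2 k$)
$t{\left(x \right)} = 3 x$ ($t{\left(x \right)} = x + 2 x = 3 x$)
$t{\left(A \right)} \left(-14\right) = 3 \left(-6\right) \left(-14\right) = \left(-18\right) \left(-14\right) = 252$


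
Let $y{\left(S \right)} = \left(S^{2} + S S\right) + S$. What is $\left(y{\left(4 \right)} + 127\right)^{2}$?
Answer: $26569$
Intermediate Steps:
$y{\left(S \right)} = S + 2 S^{2}$ ($y{\left(S \right)} = \left(S^{2} + S^{2}\right) + S = 2 S^{2} + S = S + 2 S^{2}$)
$\left(y{\left(4 \right)} + 127\right)^{2} = \left(4 \left(1 + 2 \cdot 4\right) + 127\right)^{2} = \left(4 \left(1 + 8\right) + 127\right)^{2} = \left(4 \cdot 9 + 127\right)^{2} = \left(36 + 127\right)^{2} = 163^{2} = 26569$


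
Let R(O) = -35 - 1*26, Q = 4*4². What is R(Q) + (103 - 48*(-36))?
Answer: 1770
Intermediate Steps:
Q = 64 (Q = 4*16 = 64)
R(O) = -61 (R(O) = -35 - 26 = -61)
R(Q) + (103 - 48*(-36)) = -61 + (103 - 48*(-36)) = -61 + (103 + 1728) = -61 + 1831 = 1770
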